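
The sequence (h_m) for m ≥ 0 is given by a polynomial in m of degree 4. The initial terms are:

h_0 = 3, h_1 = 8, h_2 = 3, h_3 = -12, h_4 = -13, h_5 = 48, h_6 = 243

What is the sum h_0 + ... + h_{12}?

28457

1st diffs: 5, -5, -15, -1, 61, 195.
2nd diffs: -10, -10, 14, 62, 134.
3rd diffs: 0, 24, 48, 72.
4th diffs: 24, 24, 24 (constant).
Newton forward-difference form: h_m = 3 + 5·C(m,1) + (-10)·C(m,2) + 24·C(m,4).
Continuing: …, 668, 1443, 2712, 4643, …, h_{12} = 11283.
Summing m = 0..12 (13 terms) gives 28457.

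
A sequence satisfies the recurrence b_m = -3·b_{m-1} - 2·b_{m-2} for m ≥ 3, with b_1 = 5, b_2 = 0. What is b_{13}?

-20470

Applying the relation repeatedly:
b_3 = -10  b_4 = 30  b_5 = -70  …  b_{10} = 2550  b_{11} = -5110  b_{12} = 10230  b_{13} = -20470.
(Characteristic roots are -1 and -2.)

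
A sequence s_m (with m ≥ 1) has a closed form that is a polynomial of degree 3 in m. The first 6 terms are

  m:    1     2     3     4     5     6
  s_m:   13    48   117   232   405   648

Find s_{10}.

1st diffs: 35, 69, 115, 173, 243.
2nd diffs: 34, 46, 58, 70.
3rd diffs: 12, 12, 12 (constant).
So s_m = 2m^3 + 5m^2 + 6m.
Evaluating at m = 10 gives s_{10} = 2560.

2560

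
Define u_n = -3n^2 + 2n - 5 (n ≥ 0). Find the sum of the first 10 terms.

-815

Over n = 0..9: Σn = 45, Σn² = 285.
Total = (-3)·285 + (2)·45 + (-5)·10 = -815.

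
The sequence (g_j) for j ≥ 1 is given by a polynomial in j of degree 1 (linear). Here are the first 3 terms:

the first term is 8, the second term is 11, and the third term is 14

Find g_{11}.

38

1st diffs: 3, 3 (constant).
So g_j = 3j + 5.
Evaluating at j = 11 gives g_{11} = 38.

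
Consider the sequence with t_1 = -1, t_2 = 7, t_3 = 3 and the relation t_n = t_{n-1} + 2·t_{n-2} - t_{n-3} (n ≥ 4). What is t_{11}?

776

Applying the relation repeatedly:
t_4 = 18, t_5 = 17, t_6 = 50, t_7 = 66, t_8 = 149, t_9 = 231, t_{10} = 463, t_{11} = 776.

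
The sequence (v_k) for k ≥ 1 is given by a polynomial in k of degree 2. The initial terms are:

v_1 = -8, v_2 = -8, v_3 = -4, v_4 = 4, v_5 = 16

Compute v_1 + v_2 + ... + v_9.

1st diffs: 0, 4, 8, 12.
2nd diffs: 4, 4, 4 (constant).
So v_k = 2k^2 - 6k - 4.
Continuing: 32, 52, 76, 104.
Summing k = 1..9 (9 terms) gives 264.

264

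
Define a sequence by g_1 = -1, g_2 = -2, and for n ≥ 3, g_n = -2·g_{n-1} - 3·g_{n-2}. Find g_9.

151

Applying the relation repeatedly:
g_3 = 7  g_4 = -8  g_5 = -5  g_6 = 34  g_7 = -53  g_8 = 4  g_9 = 151.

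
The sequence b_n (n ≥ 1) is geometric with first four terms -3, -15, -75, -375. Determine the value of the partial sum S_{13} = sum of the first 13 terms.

Common ratio r = 5.
b_n = (-3)·5^(n-1).
S = (-3)·(5^13 - 1)/(5 - 1) = (-3)·(1220703125 - 1)/(4) = -915527343.

-915527343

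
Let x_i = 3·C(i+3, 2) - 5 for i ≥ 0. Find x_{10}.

C(13, 2) = 78, so x_{10} = 229.

229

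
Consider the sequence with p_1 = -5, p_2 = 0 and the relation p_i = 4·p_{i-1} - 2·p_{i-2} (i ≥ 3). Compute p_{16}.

103400960

Iterate the recurrence:
p_3 = 10, p_4 = 40, p_5 = 140, …, p_{13} = 2598080, p_{14} = 8870400, p_{15} = 30285440, p_{16} = 103400960.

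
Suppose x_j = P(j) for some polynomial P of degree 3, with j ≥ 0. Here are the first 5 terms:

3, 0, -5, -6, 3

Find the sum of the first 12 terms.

1st diffs: -3, -5, -1, 9.
2nd diffs: -2, 4, 10.
3rd diffs: 6, 6 (constant).
Newton forward-difference form: x_j = 3 + (-3)·C(j,1) + (-2)·C(j,2) + 6·C(j,3).
Continuing: …, 28, 75, 150, 259, …, x_{11} = 850.
Summing j = 0..11 (12 terms) gives 2368.

2368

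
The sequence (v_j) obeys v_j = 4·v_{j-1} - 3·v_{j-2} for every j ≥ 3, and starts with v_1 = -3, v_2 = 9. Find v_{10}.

v_3 = 45, v_4 = 153, v_5 = 477, v_6 = 1449, v_7 = 4365, v_8 = 13113, v_9 = 39357, v_{10} = 118089.
(Characteristic roots are 3 and 1.)

118089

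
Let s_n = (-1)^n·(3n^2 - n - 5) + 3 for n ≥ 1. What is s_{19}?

(-1)^19 = -1; 3n^2 - n - 5 at n=19 is 1059; so s_{19} = -1056.

-1056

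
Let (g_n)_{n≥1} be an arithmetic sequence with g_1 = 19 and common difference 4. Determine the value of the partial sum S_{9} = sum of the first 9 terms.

g_n = 19 + (n - 1)·4.
g_9 = 51; S = 9·(19 + 51)/2 = 315.

315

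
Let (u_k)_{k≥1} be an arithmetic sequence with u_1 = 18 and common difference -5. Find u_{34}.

-147

u_k = 18 + (k - 1)·(-5).
u_{34} = 18 + 33·(-5) = -147.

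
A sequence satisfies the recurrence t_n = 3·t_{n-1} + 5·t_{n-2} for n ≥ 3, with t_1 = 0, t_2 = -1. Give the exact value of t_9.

Compute successive terms:
t_3 = -3; t_4 = -14; t_5 = -57; t_6 = -241; t_7 = -1008; t_8 = -4229; t_9 = -17727.

-17727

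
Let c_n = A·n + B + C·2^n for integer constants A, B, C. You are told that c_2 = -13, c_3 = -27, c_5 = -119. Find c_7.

-499

At n = 2, 3, 5: 2A + B + 4C = -13; 3A + B + 8C = -27; 5A + B + 32C = -119.
Subtracting the first from the second: A + 4C = -14.
Subtracting the second from the third: 2A + 24C = -92.
Solving: C = -4, A = 2, then B = -1.
Therefore c_7 = 14 + (-1) + (-4)·128 = -499.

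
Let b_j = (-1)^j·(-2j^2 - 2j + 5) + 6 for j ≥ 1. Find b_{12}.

(-1)^12 = 1; -2j^2 - 2j + 5 at j=12 is -307; so b_{12} = -301.

-301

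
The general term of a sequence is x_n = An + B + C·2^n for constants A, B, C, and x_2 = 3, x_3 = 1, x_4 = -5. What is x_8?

Plug in n = 2, 3, 4: 2A + B + 4C = 3; 3A + B + 8C = 1; 4A + B + 16C = -5.
Subtracting the first from the second: A + 4C = -2.
Subtracting the second from the third: A + 8C = -6.
Solving: C = -1, A = 2, then B = 3.
So x_n = 2·n + 3 + (-1)·2^n; at n=8 this is -237.

-237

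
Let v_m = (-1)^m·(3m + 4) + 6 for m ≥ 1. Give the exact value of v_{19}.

(-1)^19 = -1; 3m + 4 at m=19 is 61; so v_{19} = -55.

-55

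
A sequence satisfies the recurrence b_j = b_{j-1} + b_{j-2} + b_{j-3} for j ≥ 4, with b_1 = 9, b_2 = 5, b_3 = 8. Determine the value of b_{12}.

2546

Step forward from the initial values:
b_4 = 22;  b_5 = 35;  b_6 = 65;  b_7 = 122;  b_8 = 222;  b_9 = 409;  b_{10} = 753;  b_{11} = 1384;  b_{12} = 2546.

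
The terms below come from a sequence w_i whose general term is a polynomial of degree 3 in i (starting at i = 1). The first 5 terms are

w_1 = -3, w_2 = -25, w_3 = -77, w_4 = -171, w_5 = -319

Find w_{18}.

-12617

1st diffs: -22, -52, -94, -148.
2nd diffs: -30, -42, -54.
3rd diffs: -12, -12 (constant).
So w_i = -2i^3 - 3i^2 + i + 1.
Evaluating at i = 18 gives w_{18} = -12617.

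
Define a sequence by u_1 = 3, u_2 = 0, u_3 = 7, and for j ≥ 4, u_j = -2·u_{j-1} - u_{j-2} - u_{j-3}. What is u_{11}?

Iterate the recurrence:
u_4 = -17; u_5 = 27; u_6 = -44; u_7 = 78; u_8 = -139; u_9 = 244; u_{10} = -427; u_{11} = 749.

749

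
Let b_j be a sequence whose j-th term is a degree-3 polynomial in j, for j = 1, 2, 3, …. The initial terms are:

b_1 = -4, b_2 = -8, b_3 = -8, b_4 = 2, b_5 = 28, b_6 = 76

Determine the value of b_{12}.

1162

1st diffs: -4, 0, 10, 26, 48.
2nd diffs: 4, 10, 16, 22.
3rd diffs: 6, 6, 6 (constant).
So b_j = j^3 - 4j^2 + j - 2.
Evaluating at j = 12 gives b_{12} = 1162.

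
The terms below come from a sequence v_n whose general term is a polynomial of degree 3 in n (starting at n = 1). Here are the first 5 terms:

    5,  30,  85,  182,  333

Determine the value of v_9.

1717

1st diffs: 25, 55, 97, 151.
2nd diffs: 30, 42, 54.
3rd diffs: 12, 12 (constant).
So v_n = 2n^3 + 3n^2 + 2n - 2.
Evaluating at n = 9 gives v_9 = 1717.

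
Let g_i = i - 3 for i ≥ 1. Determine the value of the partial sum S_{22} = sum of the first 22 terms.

187

Over i = 1..22: Σi = 253.
Total = (1)·253 + (-3)·22 = 187.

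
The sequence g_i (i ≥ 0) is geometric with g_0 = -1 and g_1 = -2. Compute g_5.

Common ratio r = 2.
g_i = (-1)·2^(i-0).
g_5 = (-1)·2^5 = -32.

-32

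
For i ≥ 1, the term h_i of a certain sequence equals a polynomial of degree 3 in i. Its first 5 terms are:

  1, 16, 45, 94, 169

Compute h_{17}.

5281

1st diffs: 15, 29, 49, 75.
2nd diffs: 14, 20, 26.
3rd diffs: 6, 6 (constant).
Newton forward-difference form: h_i = 1 + 15·C(i-1,1) + 14·C(i-1,2) + 6·C(i-1,3).
At i = 17: i-1 = 16, so h_{17} = 1 + 240 + 1680 + 3360 = 5281.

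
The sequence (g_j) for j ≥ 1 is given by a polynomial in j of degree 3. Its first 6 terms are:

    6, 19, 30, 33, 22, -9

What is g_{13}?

1st diffs: 13, 11, 3, -11, -31.
2nd diffs: -2, -8, -14, -20.
3rd diffs: -6, -6, -6 (constant).
Newton forward-difference form: g_j = 6 + 13·C(j-1,1) + (-2)·C(j-1,2) + (-6)·C(j-1,3).
At j = 13: j-1 = 12, so g_{13} = 6 + 156 - 132 - 1320 = -1290.

-1290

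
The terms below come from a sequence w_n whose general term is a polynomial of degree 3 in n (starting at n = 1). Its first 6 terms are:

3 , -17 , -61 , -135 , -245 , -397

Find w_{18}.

1st diffs: -20, -44, -74, -110, -152.
2nd diffs: -24, -30, -36, -42.
3rd diffs: -6, -6, -6 (constant).
So w_n = -n^3 - 6n^2 + 5n + 5.
Evaluating at n = 18 gives w_{18} = -7681.

-7681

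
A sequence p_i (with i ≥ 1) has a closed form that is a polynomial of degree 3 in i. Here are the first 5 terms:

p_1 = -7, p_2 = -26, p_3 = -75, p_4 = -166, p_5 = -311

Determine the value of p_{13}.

-4855

1st diffs: -19, -49, -91, -145.
2nd diffs: -30, -42, -54.
3rd diffs: -12, -12 (constant).
So p_i = -2i^3 - 3i^2 + 4i - 6.
Evaluating at i = 13 gives p_{13} = -4855.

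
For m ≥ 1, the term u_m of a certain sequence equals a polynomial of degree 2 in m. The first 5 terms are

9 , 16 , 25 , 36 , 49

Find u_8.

100

1st diffs: 7, 9, 11, 13.
2nd diffs: 2, 2, 2 (constant).
Newton forward-difference form: u_m = 9 + 7·C(m-1,1) + 2·C(m-1,2).
At m = 8: m-1 = 7, so u_8 = 9 + 49 + 42 = 100.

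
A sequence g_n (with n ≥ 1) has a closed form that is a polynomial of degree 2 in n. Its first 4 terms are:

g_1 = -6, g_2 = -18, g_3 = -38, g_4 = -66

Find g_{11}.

1st diffs: -12, -20, -28.
2nd diffs: -8, -8 (constant).
Newton forward-difference form: g_n = -6 + (-12)·C(n-1,1) + (-8)·C(n-1,2).
At n = 11: n-1 = 10, so g_{11} = -6 - 120 - 360 = -486.

-486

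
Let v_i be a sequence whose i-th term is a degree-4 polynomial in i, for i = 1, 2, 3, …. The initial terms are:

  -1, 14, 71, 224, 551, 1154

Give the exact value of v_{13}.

26711

1st diffs: 15, 57, 153, 327, 603.
2nd diffs: 42, 96, 174, 276.
3rd diffs: 54, 78, 102.
4th diffs: 24, 24 (constant).
So v_i = i^4 - i^3 + 2i^2 + i - 4.
Evaluating at i = 13 gives v_{13} = 26711.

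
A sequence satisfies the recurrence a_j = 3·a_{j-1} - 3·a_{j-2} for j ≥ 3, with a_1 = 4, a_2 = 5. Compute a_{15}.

2187

Step forward from the initial values:
a_3 = 3  a_4 = -6  a_5 = -27  …  a_{12} = 1701  a_{13} = 2916  a_{14} = 3645  a_{15} = 2187.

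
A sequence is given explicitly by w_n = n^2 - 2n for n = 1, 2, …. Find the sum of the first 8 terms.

132

Over n = 1..8: Σn = 36, Σn² = 204.
Total = (1)·204 + (-2)·36 = 132.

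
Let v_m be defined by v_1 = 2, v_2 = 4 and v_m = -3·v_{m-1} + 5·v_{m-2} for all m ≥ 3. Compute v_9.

Compute successive terms:
v_3 = -2, v_4 = 26, v_5 = -88, v_6 = 394, v_7 = -1622, v_8 = 6836, v_9 = -28618.

-28618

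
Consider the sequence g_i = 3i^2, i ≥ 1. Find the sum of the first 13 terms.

2457

Over i = 1..13: Σi = 91, Σi² = 819.
Total = (3)·819 = 2457.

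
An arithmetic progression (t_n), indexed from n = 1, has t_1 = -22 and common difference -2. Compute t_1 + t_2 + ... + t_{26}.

t_n = -22 + (n - 1)·(-2).
t_{26} = -72; S = 26·(-22 + (-72))/2 = -1222.

-1222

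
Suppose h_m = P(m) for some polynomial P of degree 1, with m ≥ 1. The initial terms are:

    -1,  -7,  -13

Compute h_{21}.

1st diffs: -6, -6 (constant).
So h_m = -6m + 5.
Evaluating at m = 21 gives h_{21} = -121.

-121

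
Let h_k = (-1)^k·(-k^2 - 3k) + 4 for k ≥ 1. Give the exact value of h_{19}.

422

(-1)^19 = -1; -k^2 - 3k at k=19 is -418; so h_{19} = 422.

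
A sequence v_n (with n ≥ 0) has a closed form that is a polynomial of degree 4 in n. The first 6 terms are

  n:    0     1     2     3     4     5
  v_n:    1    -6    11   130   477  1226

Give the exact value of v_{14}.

1st diffs: -7, 17, 119, 347, 749.
2nd diffs: 24, 102, 228, 402.
3rd diffs: 78, 126, 174.
4th diffs: 48, 48 (constant).
Newton forward-difference form: v_n = 1 + (-7)·C(n,1) + 24·C(n,2) + 78·C(n,3) + 48·C(n,4).
At n = 14: n = 14, so v_{14} = 1 - 98 + 2184 + 28392 + 48048 = 78527.

78527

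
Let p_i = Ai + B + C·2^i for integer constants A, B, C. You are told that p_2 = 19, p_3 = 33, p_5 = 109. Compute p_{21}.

Write the equations: 2A + B + 4C = 19; 3A + B + 8C = 33; 5A + B + 32C = 109.
Subtracting the first from the second: A + 4C = 14.
Subtracting the second from the third: 2A + 24C = 76.
Solving: C = 3, A = 2, then B = 3.
Therefore p_{21} = 42 + 3 + 3·2097152 = 6291501.

6291501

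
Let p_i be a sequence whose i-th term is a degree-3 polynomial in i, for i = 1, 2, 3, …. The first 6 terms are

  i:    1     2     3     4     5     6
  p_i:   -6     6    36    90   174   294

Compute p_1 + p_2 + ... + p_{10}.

3900

1st diffs: 12, 30, 54, 84, 120.
2nd diffs: 18, 24, 30, 36.
3rd diffs: 6, 6, 6 (constant).
So p_i = i^3 + 3i^2 - 4i - 6.
Continuing: 456, 666, 930, 1254.
Summing i = 1..10 (10 terms) gives 3900.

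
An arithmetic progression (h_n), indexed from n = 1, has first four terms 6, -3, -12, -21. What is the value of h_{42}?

-363

Common difference d = -9.
h_n = 6 + (n - 1)·(-9).
h_{42} = 6 + 41·(-9) = -363.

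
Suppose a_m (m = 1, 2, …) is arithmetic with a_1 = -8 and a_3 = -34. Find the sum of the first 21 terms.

-2898

Common difference d = (-34 - (-8)) / (3 - 1) = -13.
a_m = -8 + (m - 1)·(-13).
a_{21} = -268; S = 21·(-8 + (-268))/2 = -2898.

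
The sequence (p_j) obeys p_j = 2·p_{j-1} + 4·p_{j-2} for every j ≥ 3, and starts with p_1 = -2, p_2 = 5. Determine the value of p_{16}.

Applying the relation repeatedly:
p_3 = 2; p_4 = 24; p_5 = 56; …; p_{13} = 745472; p_{14} = 2412544; p_{15} = 7806976; p_{16} = 25264128.

25264128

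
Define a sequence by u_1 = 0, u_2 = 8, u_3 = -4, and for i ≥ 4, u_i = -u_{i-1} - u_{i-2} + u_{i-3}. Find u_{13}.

Iterate the recurrence:
u_4 = -4, u_5 = 16, u_6 = -16, u_7 = -4, u_8 = 36, u_9 = -48, u_{10} = 8, u_{11} = 76, u_{12} = -132, u_{13} = 64.

64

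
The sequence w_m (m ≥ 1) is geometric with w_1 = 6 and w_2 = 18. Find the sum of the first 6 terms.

Common ratio r = 3.
w_m = 6·3^(m-1).
S = 6·(3^6 - 1)/(3 - 1) = 6·(729 - 1)/(2) = 2184.

2184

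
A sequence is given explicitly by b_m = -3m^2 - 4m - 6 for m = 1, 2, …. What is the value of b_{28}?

b_{28} = -3·28^2 - 4·28 - 6 = -2470.

-2470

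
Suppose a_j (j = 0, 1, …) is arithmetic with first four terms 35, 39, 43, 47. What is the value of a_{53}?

247

Common difference d = 4.
a_j = 35 + (j - 0)·4.
a_{53} = 35 + 53·4 = 247.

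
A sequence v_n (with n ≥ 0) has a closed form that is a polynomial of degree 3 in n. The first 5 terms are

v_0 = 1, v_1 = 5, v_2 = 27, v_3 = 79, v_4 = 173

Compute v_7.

827

1st diffs: 4, 22, 52, 94.
2nd diffs: 18, 30, 42.
3rd diffs: 12, 12 (constant).
Newton forward-difference form: v_n = 1 + 4·C(n,1) + 18·C(n,2) + 12·C(n,3).
At n = 7: n = 7, so v_7 = 1 + 28 + 378 + 420 = 827.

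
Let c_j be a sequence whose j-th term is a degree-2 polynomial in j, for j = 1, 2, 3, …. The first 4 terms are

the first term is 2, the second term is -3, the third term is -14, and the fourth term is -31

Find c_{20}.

-1119

1st diffs: -5, -11, -17.
2nd diffs: -6, -6 (constant).
So c_j = -3j^2 + 4j + 1.
Evaluating at j = 20 gives c_{20} = -1119.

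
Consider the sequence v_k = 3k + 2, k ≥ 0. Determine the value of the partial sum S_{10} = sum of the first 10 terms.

155

Over k = 0..9: Σk = 45.
Total = (3)·45 + (2)·10 = 155.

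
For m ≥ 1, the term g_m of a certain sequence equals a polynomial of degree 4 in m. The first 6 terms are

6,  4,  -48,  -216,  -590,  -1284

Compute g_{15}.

-52620

1st diffs: -2, -52, -168, -374, -694.
2nd diffs: -50, -116, -206, -320.
3rd diffs: -66, -90, -114.
4th diffs: -24, -24 (constant).
Newton forward-difference form: g_m = 6 + (-2)·C(m-1,1) + (-50)·C(m-1,2) + (-66)·C(m-1,3) + (-24)·C(m-1,4).
At m = 15: m-1 = 14, so g_{15} = 6 - 28 - 4550 - 24024 - 24024 = -52620.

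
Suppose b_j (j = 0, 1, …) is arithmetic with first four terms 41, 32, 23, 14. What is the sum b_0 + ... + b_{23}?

-1500

Common difference d = -9.
b_j = 41 + (j - 0)·(-9).
b_{23} = -166; S = 24·(41 + (-166))/2 = -1500.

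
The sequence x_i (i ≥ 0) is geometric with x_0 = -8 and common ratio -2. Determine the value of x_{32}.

-34359738368

x_i = (-8)·(-2)^(i-0).
x_{32} = (-8)·(-2)^32 = -34359738368.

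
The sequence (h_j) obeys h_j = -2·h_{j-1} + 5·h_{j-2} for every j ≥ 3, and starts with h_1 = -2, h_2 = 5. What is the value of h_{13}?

-4576430

Iterate the recurrence:
h_3 = -20; h_4 = 65; h_5 = -230; …; h_{10} = 111485; h_{11} = -384620; h_{12} = 1326665; h_{13} = -4576430.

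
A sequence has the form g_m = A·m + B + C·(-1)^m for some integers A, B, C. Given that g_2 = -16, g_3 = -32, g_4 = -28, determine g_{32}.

Write the equations: 2A + B + C = -16; 3A + B - C = -32; 4A + B + C = -28.
Subtracting the first from the second: A - 2C = -16.
Subtracting the second from the third: A + 2C = 4.
Solving: C = 5, A = -6, then B = -9.
So g_m = -6·m + (-9) + 5·(-1)^m; at m=32 this is -196.

-196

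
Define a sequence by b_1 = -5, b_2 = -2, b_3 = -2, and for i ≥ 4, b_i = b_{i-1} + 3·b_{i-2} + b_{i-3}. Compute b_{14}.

-67622

Step forward from the initial values:
b_4 = -13;  b_5 = -21;  b_6 = -62;  …;  b_{11} = -4802;  b_{12} = -11605;  b_{13} = -28005;  b_{14} = -67622.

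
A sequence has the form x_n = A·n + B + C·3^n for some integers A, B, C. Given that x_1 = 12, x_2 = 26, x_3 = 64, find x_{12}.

1062910

Plug in n = 1, 2, 3: A + B + 3C = 12; 2A + B + 9C = 26; 3A + B + 27C = 64.
Subtracting the first from the second: A + 6C = 14.
Subtracting the second from the third: A + 18C = 38.
Solving: C = 2, A = 2, then B = 4.
Hence x_{12} = 2·12 + 4 + 2·531441 = 1062910.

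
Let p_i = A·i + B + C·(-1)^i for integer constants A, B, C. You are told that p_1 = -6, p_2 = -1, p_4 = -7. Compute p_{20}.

-55

Write the equations: A + B - C = -6; 2A + B + C = -1; 4A + B + C = -7.
Subtracting the first from the second: A + 2C = 5.
Subtracting the second from the third: 2A = -6.
Solving: C = 4, A = -3, then B = 1.
Therefore p_{20} = -60 + 1 + 4·1 = -55.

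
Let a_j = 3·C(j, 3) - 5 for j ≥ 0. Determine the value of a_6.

55

C(6, 3) = 20, so a_6 = 55.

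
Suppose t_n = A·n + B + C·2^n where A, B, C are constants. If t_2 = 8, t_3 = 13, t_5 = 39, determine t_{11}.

The three given values yield: 2A + B + 4C = 8; 3A + B + 8C = 13; 5A + B + 32C = 39.
Subtracting the first from the second: A + 4C = 5.
Subtracting the second from the third: 2A + 24C = 26.
Solving: C = 1, A = 1, then B = 2.
Hence t_{11} = 1·11 + 2 + 1·2048 = 2061.

2061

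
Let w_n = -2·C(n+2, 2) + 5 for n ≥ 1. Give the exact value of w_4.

-25

C(6, 2) = 15, so w_4 = -25.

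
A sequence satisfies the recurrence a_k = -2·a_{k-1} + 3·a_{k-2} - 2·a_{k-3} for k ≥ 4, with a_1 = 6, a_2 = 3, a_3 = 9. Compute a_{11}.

63837

a_4 = -21  a_5 = 63  a_6 = -207  a_7 = 645  a_8 = -2037  a_9 = 6423  a_{10} = -20247  a_{11} = 63837.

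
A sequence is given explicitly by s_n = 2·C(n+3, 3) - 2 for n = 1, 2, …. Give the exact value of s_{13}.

C(16, 3) = 560, so s_{13} = 1118.

1118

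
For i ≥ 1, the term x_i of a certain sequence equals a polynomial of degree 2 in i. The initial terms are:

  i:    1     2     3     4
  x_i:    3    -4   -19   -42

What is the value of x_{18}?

-1204

1st diffs: -7, -15, -23.
2nd diffs: -8, -8 (constant).
Newton forward-difference form: x_i = 3 + (-7)·C(i-1,1) + (-8)·C(i-1,2).
At i = 18: i-1 = 17, so x_{18} = 3 - 119 - 1088 = -1204.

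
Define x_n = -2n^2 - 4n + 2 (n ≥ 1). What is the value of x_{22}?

-1054

x_{22} = -2·22^2 - 4·22 + 2 = -1054.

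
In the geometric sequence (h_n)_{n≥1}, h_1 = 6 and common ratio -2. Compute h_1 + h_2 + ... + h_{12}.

-8190

h_n = 6·(-2)^(n-1).
S = 6·((-2)^12 - 1)/(-2 - 1) = 6·(4096 - 1)/(-3) = -8190.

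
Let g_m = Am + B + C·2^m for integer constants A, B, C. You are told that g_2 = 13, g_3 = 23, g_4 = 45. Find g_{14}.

Write the equations: 2A + B + 4C = 13; 3A + B + 8C = 23; 4A + B + 16C = 45.
Subtracting the first from the second: A + 4C = 10.
Subtracting the second from the third: A + 8C = 22.
Solving: C = 3, A = -2, then B = 5.
Therefore g_{14} = -28 + 5 + 3·16384 = 49129.

49129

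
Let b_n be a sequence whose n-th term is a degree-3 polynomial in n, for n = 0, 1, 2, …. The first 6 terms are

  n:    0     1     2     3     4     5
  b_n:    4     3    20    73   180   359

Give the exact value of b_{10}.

2964

1st diffs: -1, 17, 53, 107, 179.
2nd diffs: 18, 36, 54, 72.
3rd diffs: 18, 18, 18 (constant).
Newton forward-difference form: b_n = 4 + (-1)·C(n,1) + 18·C(n,2) + 18·C(n,3).
At n = 10: n = 10, so b_{10} = 4 - 10 + 810 + 2160 = 2964.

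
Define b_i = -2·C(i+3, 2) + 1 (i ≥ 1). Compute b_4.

C(7, 2) = 21, so b_4 = -41.

-41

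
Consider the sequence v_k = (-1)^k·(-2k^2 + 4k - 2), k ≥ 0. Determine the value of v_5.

(-1)^5 = -1; -2k^2 + 4k - 2 at k=5 is -32; so v_5 = 32.

32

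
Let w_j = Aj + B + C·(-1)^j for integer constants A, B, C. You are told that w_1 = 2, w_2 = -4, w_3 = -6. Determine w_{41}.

-158

The three given values yield: A + B - C = 2; 2A + B + C = -4; 3A + B - C = -6.
Subtracting the first from the second: A + 2C = -6.
Subtracting the second from the third: A - 2C = -2.
Solving: C = -1, A = -4, then B = 5.
Hence w_{41} = -4·41 + 5 + (-1)·(-1) = -158.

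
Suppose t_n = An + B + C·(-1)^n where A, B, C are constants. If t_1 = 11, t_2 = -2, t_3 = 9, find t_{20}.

-20

Plug in n = 1, 2, 3: A + B - C = 11; 2A + B + C = -2; 3A + B - C = 9.
Subtracting the first from the second: A + 2C = -13.
Subtracting the second from the third: A - 2C = 11.
Solving: C = -6, A = -1, then B = 6.
Hence t_{20} = -1·20 + 6 + (-6)·1 = -20.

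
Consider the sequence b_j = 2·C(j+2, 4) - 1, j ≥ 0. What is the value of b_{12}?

2001

C(14, 4) = 1001, so b_{12} = 2001.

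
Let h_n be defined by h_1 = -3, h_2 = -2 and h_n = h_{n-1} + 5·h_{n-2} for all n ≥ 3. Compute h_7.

Iterate the recurrence:
h_3 = -17  h_4 = -27  h_5 = -112  h_6 = -247  h_7 = -807.

-807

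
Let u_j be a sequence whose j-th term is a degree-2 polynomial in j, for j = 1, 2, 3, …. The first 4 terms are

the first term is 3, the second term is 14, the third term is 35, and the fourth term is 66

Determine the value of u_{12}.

1st diffs: 11, 21, 31.
2nd diffs: 10, 10 (constant).
Newton forward-difference form: u_j = 3 + 11·C(j-1,1) + 10·C(j-1,2).
At j = 12: j-1 = 11, so u_{12} = 3 + 121 + 550 = 674.

674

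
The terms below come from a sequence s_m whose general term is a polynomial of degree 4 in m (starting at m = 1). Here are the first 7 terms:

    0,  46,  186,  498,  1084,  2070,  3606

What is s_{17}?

1st diffs: 46, 140, 312, 586, 986, 1536.
2nd diffs: 94, 172, 274, 400, 550.
3rd diffs: 78, 102, 126, 150.
4th diffs: 24, 24, 24 (constant).
So s_m = m^4 + 3m^3 + 4m^2 - 2m - 6.
Evaluating at m = 17 gives s_{17} = 99376.

99376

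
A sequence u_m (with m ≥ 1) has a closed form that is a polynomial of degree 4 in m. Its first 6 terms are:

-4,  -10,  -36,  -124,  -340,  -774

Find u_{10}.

-7330

1st diffs: -6, -26, -88, -216, -434.
2nd diffs: -20, -62, -128, -218.
3rd diffs: -42, -66, -90.
4th diffs: -24, -24 (constant).
Newton forward-difference form: u_m = -4 + (-6)·C(m-1,1) + (-20)·C(m-1,2) + (-42)·C(m-1,3) + (-24)·C(m-1,4).
At m = 10: m-1 = 9, so u_{10} = -4 - 54 - 720 - 3528 - 3024 = -7330.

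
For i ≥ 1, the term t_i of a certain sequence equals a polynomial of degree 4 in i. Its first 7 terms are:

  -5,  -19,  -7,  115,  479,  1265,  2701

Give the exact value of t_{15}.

1st diffs: -14, 12, 122, 364, 786, 1436.
2nd diffs: 26, 110, 242, 422, 650.
3rd diffs: 84, 132, 180, 228.
4th diffs: 48, 48, 48 (constant).
Newton forward-difference form: t_i = -5 + (-14)·C(i-1,1) + 26·C(i-1,2) + 84·C(i-1,3) + 48·C(i-1,4).
At i = 15: i-1 = 14, so t_{15} = -5 - 196 + 2366 + 30576 + 48048 = 80789.

80789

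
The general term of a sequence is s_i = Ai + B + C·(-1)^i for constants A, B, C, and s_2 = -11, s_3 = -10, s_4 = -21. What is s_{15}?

At i = 2, 3, 4: 2A + B + C = -11; 3A + B - C = -10; 4A + B + C = -21.
Subtracting the first from the second: A - 2C = 1.
Subtracting the second from the third: A + 2C = -11.
Solving: C = -3, A = -5, then B = 2.
Hence s_{15} = -5·15 + 2 + (-3)·(-1) = -70.

-70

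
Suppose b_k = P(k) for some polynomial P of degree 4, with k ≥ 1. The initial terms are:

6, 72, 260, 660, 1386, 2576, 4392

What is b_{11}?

1st diffs: 66, 188, 400, 726, 1190, 1816.
2nd diffs: 122, 212, 326, 464, 626.
3rd diffs: 90, 114, 138, 162.
4th diffs: 24, 24, 24 (constant).
So b_k = k^4 + 5k^3 + 6k^2 - 2k - 4.
Evaluating at k = 11 gives b_{11} = 21996.

21996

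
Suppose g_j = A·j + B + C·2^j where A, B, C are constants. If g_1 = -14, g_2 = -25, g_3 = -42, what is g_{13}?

-24644

The three given values yield: A + B + 2C = -14; 2A + B + 4C = -25; 3A + B + 8C = -42.
Subtracting the first from the second: A + 2C = -11.
Subtracting the second from the third: A + 4C = -17.
Solving: C = -3, A = -5, then B = -3.
So g_j = -5·j + (-3) + (-3)·2^j; at j=13 this is -24644.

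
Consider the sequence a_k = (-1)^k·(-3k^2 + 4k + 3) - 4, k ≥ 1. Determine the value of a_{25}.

1768

(-1)^25 = -1; -3k^2 + 4k + 3 at k=25 is -1772; so a_{25} = 1768.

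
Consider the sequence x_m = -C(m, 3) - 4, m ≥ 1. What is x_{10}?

C(10, 3) = 120, so x_{10} = -124.

-124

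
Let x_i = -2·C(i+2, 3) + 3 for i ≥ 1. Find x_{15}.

-1357

C(17, 3) = 680, so x_{15} = -1357.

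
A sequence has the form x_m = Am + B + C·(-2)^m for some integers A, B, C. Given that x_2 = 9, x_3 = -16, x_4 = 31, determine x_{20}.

2097135

Write the equations: 2A + B + 4C = 9; 3A + B - 8C = -16; 4A + B + 16C = 31.
Subtracting the first from the second: A - 12C = -25.
Subtracting the second from the third: A + 24C = 47.
Solving: C = 2, A = -1, then B = 3.
Therefore x_{20} = -20 + 3 + 2·1048576 = 2097135.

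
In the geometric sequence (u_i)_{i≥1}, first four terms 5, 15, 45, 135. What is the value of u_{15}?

Common ratio r = 3.
u_i = 5·3^(i-1).
u_{15} = 5·3^14 = 23914845.

23914845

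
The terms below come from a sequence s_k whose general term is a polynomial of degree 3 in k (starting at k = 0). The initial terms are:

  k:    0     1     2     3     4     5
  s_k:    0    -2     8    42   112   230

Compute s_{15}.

6690

1st diffs: -2, 10, 34, 70, 118.
2nd diffs: 12, 24, 36, 48.
3rd diffs: 12, 12, 12 (constant).
So s_k = 2k^3 - 4k.
Evaluating at k = 15 gives s_{15} = 6690.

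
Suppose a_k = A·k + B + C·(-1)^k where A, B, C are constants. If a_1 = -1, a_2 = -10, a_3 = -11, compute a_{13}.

At k = 1, 2, 3: A + B - C = -1; 2A + B + C = -10; 3A + B - C = -11.
Subtracting the first from the second: A + 2C = -9.
Subtracting the second from the third: A - 2C = -1.
Solving: C = -2, A = -5, then B = 2.
Therefore a_{13} = -65 + 2 + (-2)·(-1) = -61.

-61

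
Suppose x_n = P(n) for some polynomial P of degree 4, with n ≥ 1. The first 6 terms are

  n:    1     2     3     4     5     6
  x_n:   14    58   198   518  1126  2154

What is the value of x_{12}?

27558

1st diffs: 44, 140, 320, 608, 1028.
2nd diffs: 96, 180, 288, 420.
3rd diffs: 84, 108, 132.
4th diffs: 24, 24 (constant).
Newton forward-difference form: x_n = 14 + 44·C(n-1,1) + 96·C(n-1,2) + 84·C(n-1,3) + 24·C(n-1,4).
At n = 12: n-1 = 11, so x_{12} = 14 + 484 + 5280 + 13860 + 7920 = 27558.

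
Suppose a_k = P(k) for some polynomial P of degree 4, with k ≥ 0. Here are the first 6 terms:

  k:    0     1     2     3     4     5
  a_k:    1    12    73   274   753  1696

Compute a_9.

1st diffs: 11, 61, 201, 479, 943.
2nd diffs: 50, 140, 278, 464.
3rd diffs: 90, 138, 186.
4th diffs: 48, 48 (constant).
Newton forward-difference form: a_k = 1 + 11·C(k,1) + 50·C(k,2) + 90·C(k,3) + 48·C(k,4).
At k = 9: k = 9, so a_9 = 1 + 99 + 1800 + 7560 + 6048 = 15508.

15508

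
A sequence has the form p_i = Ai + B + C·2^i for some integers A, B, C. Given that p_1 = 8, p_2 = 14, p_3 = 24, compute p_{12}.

8218

Plug in i = 1, 2, 3: A + B + 2C = 8; 2A + B + 4C = 14; 3A + B + 8C = 24.
Subtracting the first from the second: A + 2C = 6.
Subtracting the second from the third: A + 4C = 10.
Solving: C = 2, A = 2, then B = 2.
Therefore p_{12} = 24 + 2 + 2·4096 = 8218.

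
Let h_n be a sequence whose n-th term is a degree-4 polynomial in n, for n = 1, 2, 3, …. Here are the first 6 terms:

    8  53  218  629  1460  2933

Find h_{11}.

31058

1st diffs: 45, 165, 411, 831, 1473.
2nd diffs: 120, 246, 420, 642.
3rd diffs: 126, 174, 222.
4th diffs: 48, 48 (constant).
Newton forward-difference form: h_n = 8 + 45·C(n-1,1) + 120·C(n-1,2) + 126·C(n-1,3) + 48·C(n-1,4).
At n = 11: n-1 = 10, so h_{11} = 8 + 450 + 5400 + 15120 + 10080 = 31058.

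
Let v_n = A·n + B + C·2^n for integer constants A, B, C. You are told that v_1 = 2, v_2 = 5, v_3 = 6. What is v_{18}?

-262055

At n = 1, 2, 3: A + B + 2C = 2; 2A + B + 4C = 5; 3A + B + 8C = 6.
Subtracting the first from the second: A + 2C = 3.
Subtracting the second from the third: A + 4C = 1.
Solving: C = -1, A = 5, then B = -1.
Hence v_{18} = 5·18 + (-1) + (-1)·262144 = -262055.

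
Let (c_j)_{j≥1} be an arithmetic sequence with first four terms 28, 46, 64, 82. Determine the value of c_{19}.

Common difference d = 18.
c_j = 28 + (j - 1)·18.
c_{19} = 28 + 18·18 = 352.

352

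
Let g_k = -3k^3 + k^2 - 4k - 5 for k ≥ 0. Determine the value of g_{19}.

-20297

g_{19} = -3·19^3 + 1·19^2 - 4·19 - 5 = -20297.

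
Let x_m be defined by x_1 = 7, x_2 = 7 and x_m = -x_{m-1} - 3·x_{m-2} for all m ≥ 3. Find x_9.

-28

Applying the relation repeatedly:
x_3 = -28;  x_4 = 7;  x_5 = 77;  x_6 = -98;  x_7 = -133;  x_8 = 427;  x_9 = -28.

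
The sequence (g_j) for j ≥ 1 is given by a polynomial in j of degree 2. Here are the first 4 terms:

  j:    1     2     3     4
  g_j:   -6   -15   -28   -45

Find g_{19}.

1st diffs: -9, -13, -17.
2nd diffs: -4, -4 (constant).
Newton forward-difference form: g_j = -6 + (-9)·C(j-1,1) + (-4)·C(j-1,2).
At j = 19: j-1 = 18, so g_{19} = -6 - 162 - 612 = -780.

-780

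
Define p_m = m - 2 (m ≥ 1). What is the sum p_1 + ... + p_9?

27

Over m = 1..9: Σm = 45.
Total = (1)·45 + (-2)·9 = 27.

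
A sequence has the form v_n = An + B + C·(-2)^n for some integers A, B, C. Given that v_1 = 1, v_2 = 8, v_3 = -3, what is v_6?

The three given values yield: A + B - 2C = 1; 2A + B + 4C = 8; 3A + B - 8C = -3.
Subtracting the first from the second: A + 6C = 7.
Subtracting the second from the third: A - 12C = -11.
Solving: C = 1, A = 1, then B = 2.
Therefore v_6 = 6 + 2 + 1·64 = 72.

72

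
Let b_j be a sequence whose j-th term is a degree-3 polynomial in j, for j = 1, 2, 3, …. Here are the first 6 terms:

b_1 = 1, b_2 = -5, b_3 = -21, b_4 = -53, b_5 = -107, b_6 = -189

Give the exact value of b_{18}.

1st diffs: -6, -16, -32, -54, -82.
2nd diffs: -10, -16, -22, -28.
3rd diffs: -6, -6, -6 (constant).
Newton forward-difference form: b_j = 1 + (-6)·C(j-1,1) + (-10)·C(j-1,2) + (-6)·C(j-1,3).
At j = 18: j-1 = 17, so b_{18} = 1 - 102 - 1360 - 4080 = -5541.

-5541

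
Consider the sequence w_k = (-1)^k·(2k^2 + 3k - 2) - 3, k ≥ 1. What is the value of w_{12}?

(-1)^12 = 1; 2k^2 + 3k - 2 at k=12 is 322; so w_{12} = 319.

319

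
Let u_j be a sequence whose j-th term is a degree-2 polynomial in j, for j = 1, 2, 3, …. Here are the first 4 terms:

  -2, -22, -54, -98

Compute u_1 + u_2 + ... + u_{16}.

1st diffs: -20, -32, -44.
2nd diffs: -12, -12 (constant).
Newton forward-difference form: u_j = -2 + (-20)·C(j-1,1) + (-12)·C(j-1,2).
Continuing: …, -154, -222, -302, -394, …, u_{16} = -1562.
Summing j = 1..16 (16 terms) gives -9152.

-9152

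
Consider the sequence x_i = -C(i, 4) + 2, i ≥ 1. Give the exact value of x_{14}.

-999

C(14, 4) = 1001, so x_{14} = -999.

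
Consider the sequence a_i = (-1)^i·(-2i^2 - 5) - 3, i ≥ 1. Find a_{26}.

-1360

(-1)^26 = 1; -2i^2 - 5 at i=26 is -1357; so a_{26} = -1360.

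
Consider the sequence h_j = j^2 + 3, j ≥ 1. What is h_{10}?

103

h_{10} = 1·10^2 + 3 = 103.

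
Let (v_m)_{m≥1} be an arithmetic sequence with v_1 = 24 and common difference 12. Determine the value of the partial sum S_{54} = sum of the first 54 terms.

18468

v_m = 24 + (m - 1)·12.
v_{54} = 660; S = 54·(24 + 660)/2 = 18468.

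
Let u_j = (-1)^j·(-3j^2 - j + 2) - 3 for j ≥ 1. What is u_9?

247

(-1)^9 = -1; -3j^2 - j + 2 at j=9 is -250; so u_9 = 247.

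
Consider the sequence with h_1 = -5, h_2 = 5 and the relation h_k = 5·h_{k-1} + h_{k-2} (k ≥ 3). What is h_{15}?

7766704420

h_3 = 20; h_4 = 105; h_5 = 545; …; h_{12} = 55473630; h_{13} = 288051395; h_{14} = 1495730605; h_{15} = 7766704420.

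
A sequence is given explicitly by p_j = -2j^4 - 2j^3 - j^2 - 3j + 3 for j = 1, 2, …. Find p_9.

p_9 = -2·9^4 - 2·9^3 - 1·9^2 - 3·9 + 3 = -14685.

-14685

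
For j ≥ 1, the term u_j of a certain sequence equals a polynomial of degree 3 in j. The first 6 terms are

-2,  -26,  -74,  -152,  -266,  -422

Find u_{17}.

1st diffs: -24, -48, -78, -114, -156.
2nd diffs: -24, -30, -36, -42.
3rd diffs: -6, -6, -6 (constant).
Newton forward-difference form: u_j = -2 + (-24)·C(j-1,1) + (-24)·C(j-1,2) + (-6)·C(j-1,3).
At j = 17: j-1 = 16, so u_{17} = -2 - 384 - 2880 - 3360 = -6626.

-6626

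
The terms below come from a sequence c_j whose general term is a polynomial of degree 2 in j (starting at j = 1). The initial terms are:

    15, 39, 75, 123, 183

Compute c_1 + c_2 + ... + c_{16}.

9840

1st diffs: 24, 36, 48, 60.
2nd diffs: 12, 12, 12 (constant).
So c_j = 6j^2 + 6j + 3.
Continuing: …, 255, 339, 435, 543, …, c_{16} = 1635.
Summing j = 1..16 (16 terms) gives 9840.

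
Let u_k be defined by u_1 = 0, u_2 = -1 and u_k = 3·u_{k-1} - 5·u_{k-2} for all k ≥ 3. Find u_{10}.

-796

Step forward from the initial values:
u_3 = -3  u_4 = -4  u_5 = 3  u_6 = 29  u_7 = 72  u_8 = 71  u_9 = -147  u_{10} = -796.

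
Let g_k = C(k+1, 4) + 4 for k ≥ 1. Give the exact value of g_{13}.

1005

C(14, 4) = 1001, so g_{13} = 1005.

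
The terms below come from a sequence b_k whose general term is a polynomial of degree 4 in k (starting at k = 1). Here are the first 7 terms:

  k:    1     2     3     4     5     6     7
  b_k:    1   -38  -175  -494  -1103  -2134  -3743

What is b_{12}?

1st diffs: -39, -137, -319, -609, -1031, -1609.
2nd diffs: -98, -182, -290, -422, -578.
3rd diffs: -84, -108, -132, -156.
4th diffs: -24, -24, -24 (constant).
Newton forward-difference form: b_k = 1 + (-39)·C(k-1,1) + (-98)·C(k-1,2) + (-84)·C(k-1,3) + (-24)·C(k-1,4).
At k = 12: k-1 = 11, so b_{12} = 1 - 429 - 5390 - 13860 - 7920 = -27598.

-27598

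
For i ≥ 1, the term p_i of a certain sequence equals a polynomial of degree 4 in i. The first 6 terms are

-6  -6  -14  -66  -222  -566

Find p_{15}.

1st diffs: 0, -8, -52, -156, -344.
2nd diffs: -8, -44, -104, -188.
3rd diffs: -36, -60, -84.
4th diffs: -24, -24 (constant).
Newton forward-difference form: p_i = -6 + (-8)·C(i-1,2) + (-36)·C(i-1,3) + (-24)·C(i-1,4).
At i = 15: i-1 = 14, so p_{15} = -6 - 728 - 13104 - 24024 = -37862.

-37862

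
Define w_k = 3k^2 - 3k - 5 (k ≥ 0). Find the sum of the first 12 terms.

Over k = 0..11: Σk = 66, Σk² = 506.
Total = (3)·506 + (-3)·66 + (-5)·12 = 1260.

1260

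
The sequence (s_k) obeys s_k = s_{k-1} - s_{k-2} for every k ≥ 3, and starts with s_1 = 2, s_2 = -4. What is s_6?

6

Compute successive terms:
s_3 = -6; s_4 = -2; s_5 = 4; s_6 = 6.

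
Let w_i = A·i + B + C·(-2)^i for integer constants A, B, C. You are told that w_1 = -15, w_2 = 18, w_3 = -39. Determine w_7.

-627

Write the equations: A + B - 2C = -15; 2A + B + 4C = 18; 3A + B - 8C = -39.
Subtracting the first from the second: A + 6C = 33.
Subtracting the second from the third: A - 12C = -57.
Solving: C = 5, A = 3, then B = -8.
Hence w_7 = 3·7 + (-8) + 5·(-128) = -627.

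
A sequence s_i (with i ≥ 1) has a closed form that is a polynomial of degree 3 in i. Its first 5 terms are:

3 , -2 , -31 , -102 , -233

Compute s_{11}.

1st diffs: -5, -29, -71, -131.
2nd diffs: -24, -42, -60.
3rd diffs: -18, -18 (constant).
Newton forward-difference form: s_i = 3 + (-5)·C(i-1,1) + (-24)·C(i-1,2) + (-18)·C(i-1,3).
At i = 11: i-1 = 10, so s_{11} = 3 - 50 - 1080 - 2160 = -3287.

-3287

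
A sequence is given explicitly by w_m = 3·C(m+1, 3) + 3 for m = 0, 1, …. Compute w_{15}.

C(16, 3) = 560, so w_{15} = 1683.

1683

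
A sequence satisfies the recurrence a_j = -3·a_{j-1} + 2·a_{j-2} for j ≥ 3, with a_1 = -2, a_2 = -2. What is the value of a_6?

a_3 = 2;  a_4 = -10;  a_5 = 34;  a_6 = -122.

-122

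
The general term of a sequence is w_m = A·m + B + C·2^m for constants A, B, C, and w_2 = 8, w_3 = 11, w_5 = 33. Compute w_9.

509

Plug in m = 2, 3, 5: 2A + B + 4C = 8; 3A + B + 8C = 11; 5A + B + 32C = 33.
Subtracting the first from the second: A + 4C = 3.
Subtracting the second from the third: 2A + 24C = 22.
Solving: C = 1, A = -1, then B = 6.
Hence w_9 = -1·9 + 6 + 1·512 = 509.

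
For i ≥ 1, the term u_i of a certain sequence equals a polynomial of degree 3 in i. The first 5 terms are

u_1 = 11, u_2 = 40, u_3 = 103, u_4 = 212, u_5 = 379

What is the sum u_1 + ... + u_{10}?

1st diffs: 29, 63, 109, 167.
2nd diffs: 34, 46, 58.
3rd diffs: 12, 12 (constant).
So u_i = 2i^3 + 5i^2 + 4.
Continuing: …, 616, 935, 1348, 1867, …, u_{10} = 2504.
Summing i = 1..10 (10 terms) gives 8015.

8015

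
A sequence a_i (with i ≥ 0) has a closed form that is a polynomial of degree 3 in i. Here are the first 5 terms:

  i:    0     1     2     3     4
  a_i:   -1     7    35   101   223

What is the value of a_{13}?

1st diffs: 8, 28, 66, 122.
2nd diffs: 20, 38, 56.
3rd diffs: 18, 18 (constant).
Newton forward-difference form: a_i = -1 + 8·C(i,1) + 20·C(i,2) + 18·C(i,3).
At i = 13: i = 13, so a_{13} = -1 + 104 + 1560 + 5148 = 6811.

6811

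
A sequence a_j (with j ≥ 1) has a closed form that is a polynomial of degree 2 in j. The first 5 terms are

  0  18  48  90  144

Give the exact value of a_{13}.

1008

1st diffs: 18, 30, 42, 54.
2nd diffs: 12, 12, 12 (constant).
So a_j = 6j^2 - 6.
Evaluating at j = 13 gives a_{13} = 1008.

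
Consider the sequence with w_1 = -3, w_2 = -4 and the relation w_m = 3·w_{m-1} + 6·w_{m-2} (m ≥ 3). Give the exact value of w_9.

-188730

Iterate the recurrence:
w_3 = -30; w_4 = -114; w_5 = -522; w_6 = -2250; w_7 = -9882; w_8 = -43146; w_9 = -188730.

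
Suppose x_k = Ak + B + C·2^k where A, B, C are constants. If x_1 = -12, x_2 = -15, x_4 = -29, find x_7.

Write the equations: A + B + 2C = -12; 2A + B + 4C = -15; 4A + B + 16C = -29.
Subtracting the first from the second: A + 2C = -3.
Subtracting the second from the third: 2A + 12C = -14.
Solving: C = -1, A = -1, then B = -9.
So x_k = -1·k + (-9) + (-1)·2^k; at k=7 this is -144.

-144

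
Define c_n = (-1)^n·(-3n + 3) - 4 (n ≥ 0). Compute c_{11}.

(-1)^11 = -1; -3n + 3 at n=11 is -30; so c_{11} = 26.

26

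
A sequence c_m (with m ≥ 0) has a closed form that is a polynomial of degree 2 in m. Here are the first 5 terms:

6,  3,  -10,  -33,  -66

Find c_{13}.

1st diffs: -3, -13, -23, -33.
2nd diffs: -10, -10, -10 (constant).
Newton forward-difference form: c_m = 6 + (-3)·C(m,1) + (-10)·C(m,2).
At m = 13: m = 13, so c_{13} = 6 - 39 - 780 = -813.

-813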